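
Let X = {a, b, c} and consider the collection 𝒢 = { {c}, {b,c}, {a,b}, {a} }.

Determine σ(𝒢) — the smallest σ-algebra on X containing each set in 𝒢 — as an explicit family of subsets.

Answer: σ(𝒢) = { {}, {a}, {b}, {c}, {a,b}, {a,c}, {b,c}, X }

Trace:
Start: 𝒢 ∪ {∅, X} = { {}, {a}, {c}, {a,b}, {b,c}, X }.
Round 1: +1 →
  {a,c}  = {c} ∪ {a}
  (now 7)
Round 2: 1 new —
  {b}  = complement {a,c}
  (now 8)
Round 3: no new sets; the family is a σ-algebra.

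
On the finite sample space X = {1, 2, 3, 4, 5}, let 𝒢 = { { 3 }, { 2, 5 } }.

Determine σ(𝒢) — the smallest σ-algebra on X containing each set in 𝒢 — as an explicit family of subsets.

Start: 𝒢 ∪ {∅, X} = { {  }, { 3 }, { 2, 5 }, X }.
Iteration 1: +3 →
  { 1, 3, 4 }  = complement { 2, 5 }
  { 2, 3, 5 }  = { 3 } ∪ { 2, 5 }
  { 1, 2, 4, 5 }  = complement { 3 }
  |family| = 7
Iteration 2 (1 new):
  { 1, 4 }  = complement { 2, 3, 5 }
  |family| = 8
Iteration 3: already closed under ᶜ and ∪.

|σ(𝒢)| = 8.  σ(𝒢) = { {  }, { 3 }, { 1, 4 }, { 2, 5 }, { 1, 3, 4 }, { 2, 3, 5 }, { 1, 2, 4, 5 }, X }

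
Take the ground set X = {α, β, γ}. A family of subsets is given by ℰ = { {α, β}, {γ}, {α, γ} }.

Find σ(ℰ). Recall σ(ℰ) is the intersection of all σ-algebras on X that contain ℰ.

Take S₀ = ℰ ∪ {∅, X} = { {}, {γ}, {α, β}, {α, γ}, X }.
Iteration 1: 1 new —
  {β}  = complement {α, γ}
  — 6 sets.
Iteration 2: +1 →
  {β, γ}  = {γ} ∪ {β}
  — 7 sets.
Iteration 3. New:
  {α}  = complement {β, γ}
  — 8 sets.
Iteration 4 adds nothing — fixpoint reached.

|σ(ℰ)| = 8.  σ(ℰ) = { {}, {α}, {β}, {γ}, {α, β}, {α, γ}, {β, γ}, X }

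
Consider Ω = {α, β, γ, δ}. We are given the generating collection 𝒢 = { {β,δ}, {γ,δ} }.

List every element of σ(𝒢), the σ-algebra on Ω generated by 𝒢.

Seed the family with 𝒢 together with ∅ and Ω: { {}, {β,δ}, {γ,δ}, Ω }.
Step 1: +3 →
  {α,β}  = ᶜ of {γ,δ}
  {α,γ}  = ᶜ of {β,δ}
  {β,γ,δ}  = {γ,δ} ∪ {β,δ}
  |family| = 7
Step 2: +4 →
  {α}  = ᶜ of {β,γ,δ}
  {α,β,γ}  = {α,β} ∪ {α,γ}
  {α,β,δ}  = {α,β} ∪ {β,δ}
  {α,γ,δ}  = {γ,δ} ∪ {α,γ}
  |family| = 11
Step 3 (3 new):
  {β}  = ᶜ of {α,γ,δ}
  {γ}  = ᶜ of {α,β,δ}
  {δ}  = ᶜ of {α,β,γ}
  |family| = 14
Step 4: 2 new —
  {α,δ}  = {δ} ∪ {α}
  {β,γ}  = {γ} ∪ {β}
  |family| = 16
Step 5: already closed under ᶜ and ∪.

σ(𝒢) = { {}, {α}, {β}, {γ}, {δ}, {α,β}, {α,γ}, {α,δ}, {β,γ}, {β,δ}, {γ,δ}, {α,β,γ}, {α,β,δ}, {α,γ,δ}, {β,γ,δ}, Ω }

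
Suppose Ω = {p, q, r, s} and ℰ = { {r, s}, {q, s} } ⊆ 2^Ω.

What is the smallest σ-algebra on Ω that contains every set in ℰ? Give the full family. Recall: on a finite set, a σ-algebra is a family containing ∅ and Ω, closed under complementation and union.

Answer: σ(ℰ) = { {}, {p}, {q}, {r}, {s}, {p, q}, {p, r}, {p, s}, {q, r}, {q, s}, {r, s}, {p, q, r}, {p, q, s}, {p, r, s}, {q, r, s}, Ω }

Working:
Seed the family with ℰ together with ∅ and Ω: { {}, {q, s}, {r, s}, Ω }.
Pass 1 adds 3:
  {p, q}  = ᶜ of {r, s}
  {p, r}  = ᶜ of {q, s}
  {q, r, s}  = {r, s} ∪ {q, s}
  — 7 sets.
Pass 2: 4 new —
  {p}  = ᶜ of {q, r, s}
  {p, q, r}  = {p, q} ∪ {p, r}
  {p, q, s}  = {p, q} ∪ {q, s}
  {p, r, s}  = {r, s} ∪ {p, r}
  — 11 sets.
Pass 3: +3 →
  {q}  = ᶜ of {p, r, s}
  {r}  = ᶜ of {p, q, s}
  {s}  = ᶜ of {p, q, r}
  — 14 sets.
Pass 4: +2 →
  {p, s}  = {s} ∪ {p}
  {q, r}  = {r} ∪ {q}
  — 16 sets.
Pass 5 adds nothing — fixpoint reached.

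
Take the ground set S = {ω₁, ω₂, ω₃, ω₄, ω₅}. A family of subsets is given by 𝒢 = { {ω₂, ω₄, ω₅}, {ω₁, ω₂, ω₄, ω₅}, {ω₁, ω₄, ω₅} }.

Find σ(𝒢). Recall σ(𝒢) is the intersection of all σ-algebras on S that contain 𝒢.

|σ(𝒢)| = 16.  σ(𝒢) = { {}, {ω₁}, {ω₂}, {ω₃}, {ω₁, ω₂}, {ω₁, ω₃}, {ω₂, ω₃}, {ω₄, ω₅}, {ω₁, ω₂, ω₃}, {ω₁, ω₄, ω₅}, {ω₂, ω₄, ω₅}, {ω₃, ω₄, ω₅}, {ω₁, ω₂, ω₄, ω₅}, {ω₁, ω₃, ω₄, ω₅}, {ω₂, ω₃, ω₄, ω₅}, S }

Derivation:
Take S₀ = 𝒢 ∪ {∅, S} = { {}, {ω₁, ω₄, ω₅}, {ω₂, ω₄, ω₅}, {ω₁, ω₂, ω₄, ω₅}, S }.
Pass 1. New:
  {ω₃}  = S∖{ω₁, ω₂, ω₄, ω₅}
  {ω₁, ω₃}  = S∖{ω₂, ω₄, ω₅}
  {ω₂, ω₃}  = S∖{ω₁, ω₄, ω₅}
  (now 8)
Pass 2 adds 3:
  {ω₁, ω₂, ω₃}  = {ω₂, ω₃} ∪ {ω₁, ω₃}
  {ω₁, ω₃, ω₄, ω₅}  = {ω₁, ω₄, ω₅} ∪ {ω₃}
  {ω₂, ω₃, ω₄, ω₅}  = {ω₃} ∪ {ω₂, ω₄, ω₅}
  (now 11)
Pass 3: 3 new —
  {ω₁}  = S∖{ω₂, ω₃, ω₄, ω₅}
  {ω₂}  = S∖{ω₁, ω₃, ω₄, ω₅}
  {ω₄, ω₅}  = S∖{ω₁, ω₂, ω₃}
  (now 14)
Pass 4 (2 new):
  {ω₁, ω₂}  = {ω₂} ∪ {ω₁}
  {ω₃, ω₄, ω₅}  = {ω₃} ∪ {ω₄, ω₅}
  (now 16)
Pass 5: already closed under ᶜ and ∪.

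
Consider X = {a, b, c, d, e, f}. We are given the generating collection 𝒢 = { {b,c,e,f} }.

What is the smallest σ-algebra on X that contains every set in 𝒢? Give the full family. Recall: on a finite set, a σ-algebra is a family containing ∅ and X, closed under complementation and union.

σ(𝒢) (4 sets): { {}, {a,d}, {b,c,e,f}, X }

Check:
Take S₀ = 𝒢 ∪ {∅, X} = { {}, {b,c,e,f}, X }.
Step 1. New:
  {a,d}  = {b,c,e,f}ᶜ
  — 4 sets.
Step 2: stable.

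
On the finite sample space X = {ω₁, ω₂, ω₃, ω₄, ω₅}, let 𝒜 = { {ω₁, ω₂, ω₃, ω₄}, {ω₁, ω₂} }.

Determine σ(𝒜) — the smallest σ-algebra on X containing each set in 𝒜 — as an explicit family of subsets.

Take S₀ = 𝒜 ∪ {∅, X} = { {}, {ω₁, ω₂}, {ω₁, ω₂, ω₃, ω₄}, X }.
Step 1. New:
  {ω₅}  = {ω₁, ω₂, ω₃, ω₄}ᶜ
  {ω₃, ω₄, ω₅}  = {ω₁, ω₂}ᶜ
  — 6 sets.
Step 2 (1 new):
  {ω₁, ω₂, ω₅}  = {ω₁, ω₂} ∪ {ω₅}
  — 7 sets.
Step 3: 1 new —
  {ω₃, ω₄}  = {ω₁, ω₂, ω₅}ᶜ
  — 8 sets.
Step 4 adds nothing — fixpoint reached.

|σ(𝒜)| = 8.  σ(𝒜) = { {}, {ω₅}, {ω₁, ω₂}, {ω₃, ω₄}, {ω₁, ω₂, ω₅}, {ω₃, ω₄, ω₅}, {ω₁, ω₂, ω₃, ω₄}, X }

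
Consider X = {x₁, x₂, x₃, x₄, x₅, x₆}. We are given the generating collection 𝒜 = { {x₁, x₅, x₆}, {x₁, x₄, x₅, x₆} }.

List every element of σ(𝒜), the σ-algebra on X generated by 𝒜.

σ(𝒜) (8 sets): { {}, {x₄}, {x₂, x₃}, {x₁, x₅, x₆}, {x₂, x₃, x₄}, {x₁, x₄, x₅, x₆}, {x₁, x₂, x₃, x₅, x₆}, X }

Trace:
Initial family (4 sets): { {}, {x₁, x₅, x₆}, {x₁, x₄, x₅, x₆}, X }.
Pass 1 adds 2:
  {x₂, x₃}  = X∖{x₁, x₄, x₅, x₆}
  {x₂, x₃, x₄}  = X∖{x₁, x₅, x₆}
  — 6 sets.
Pass 2: +1 →
  {x₁, x₂, x₃, x₅, x₆}  = {x₂, x₃} ∪ {x₁, x₅, x₆}
  — 7 sets.
Pass 3: 1 new —
  {x₄}  = X∖{x₁, x₂, x₃, x₅, x₆}
  — 8 sets.
Pass 4: stable.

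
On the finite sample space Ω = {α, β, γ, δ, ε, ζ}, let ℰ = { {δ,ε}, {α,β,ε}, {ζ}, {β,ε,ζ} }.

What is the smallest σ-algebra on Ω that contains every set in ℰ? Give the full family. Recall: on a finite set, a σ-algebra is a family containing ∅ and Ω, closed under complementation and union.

Answer: σ(ℰ) = { {}, {α}, {β}, {γ}, {δ}, {ε}, {ζ}, {α,β}, {α,γ}, {α,δ}, {α,ε}, {α,ζ}, {β,γ}, {β,δ}, {β,ε}, {β,ζ}, {γ,δ}, {γ,ε}, {γ,ζ}, {δ,ε}, {δ,ζ}, {ε,ζ}, {α,β,γ}, {α,β,δ}, {α,β,ε}, {α,β,ζ}, {α,γ,δ}, {α,γ,ε}, {α,γ,ζ}, {α,δ,ε}, {α,δ,ζ}, {α,ε,ζ}, {β,γ,δ}, {β,γ,ε}, {β,γ,ζ}, {β,δ,ε}, {β,δ,ζ}, {β,ε,ζ}, {γ,δ,ε}, {γ,δ,ζ}, {γ,ε,ζ}, {δ,ε,ζ}, {α,β,γ,δ}, {α,β,γ,ε}, {α,β,γ,ζ}, {α,β,δ,ε}, {α,β,δ,ζ}, {α,β,ε,ζ}, {α,γ,δ,ε}, {α,γ,δ,ζ}, {α,γ,ε,ζ}, {α,δ,ε,ζ}, {β,γ,δ,ε}, {β,γ,δ,ζ}, {β,γ,ε,ζ}, {β,δ,ε,ζ}, {γ,δ,ε,ζ}, {α,β,γ,δ,ε}, {α,β,γ,δ,ζ}, {α,β,γ,ε,ζ}, {α,β,δ,ε,ζ}, {α,γ,δ,ε,ζ}, {β,γ,δ,ε,ζ}, Ω }

Working:
Initial family (6 sets): { {}, {ζ}, {δ,ε}, {α,β,ε}, {β,ε,ζ}, Ω }.
Iteration 1 (8 new):
  {α,γ,δ}  = ᶜ of {β,ε,ζ}
  {γ,δ,ζ}  = ᶜ of {α,β,ε}
  {δ,ε,ζ}  = {δ,ε} ∪ {ζ}
  {α,β,γ,ζ}  = ᶜ of {δ,ε}
  {α,β,δ,ε}  = {δ,ε} ∪ {α,β,ε}
  {α,β,ε,ζ}  = {α,β,ε} ∪ {β,ε,ζ}
  {β,δ,ε,ζ}  = {δ,ε} ∪ {β,ε,ζ}
  {α,β,γ,δ,ε}  = ᶜ of {ζ}
Iteration 2: +12 →
  {α,γ}  = ᶜ of {β,δ,ε,ζ}
  {γ,δ}  = ᶜ of {α,β,ε,ζ}
  {γ,ζ}  = ᶜ of {α,β,δ,ε}
  {α,β,γ}  = ᶜ of {δ,ε,ζ}
  {α,γ,δ,ε}  = {δ,ε} ∪ {α,γ,δ}
  {α,γ,δ,ζ}  = {ζ} ∪ {α,γ,δ}
  {γ,δ,ε,ζ}  = {δ,ε} ∪ {γ,δ,ζ}
  {α,β,γ,δ,ζ}  = {α,β,γ,ζ} ∪ {α,γ,δ}
  {α,β,γ,ε,ζ}  = {β,ε,ζ} ∪ {α,β,γ,ζ}
  {α,β,δ,ε,ζ}  = {β,ε,ζ} ∪ {α,β,δ,ε}
  {α,γ,δ,ε,ζ}  = {α,γ,δ} ∪ {δ,ε,ζ}
  {β,γ,δ,ε,ζ}  = {β,ε,ζ} ∪ {γ,δ,ζ}
Iteration 3: 13 new —
  {α}  = ᶜ of {β,γ,δ,ε,ζ}
  {β}  = ᶜ of {α,γ,δ,ε,ζ}
  {γ}  = ᶜ of {α,β,δ,ε,ζ}
  {δ}  = ᶜ of {α,β,γ,ε,ζ}
  {ε}  = ᶜ of {α,β,γ,δ,ζ}
  {α,β}  = ᶜ of {γ,δ,ε,ζ}
  {β,ε}  = ᶜ of {α,γ,δ,ζ}
  {β,ζ}  = ᶜ of {α,γ,δ,ε}
  {α,γ,ζ}  = {α,γ} ∪ {ζ}
  {γ,δ,ε}  = {γ,δ} ∪ {δ,ε}
  {α,β,γ,δ}  = {γ,δ} ∪ {α,β,γ}
  {α,β,γ,ε}  = {α,γ} ∪ {α,β,ε}
  {β,γ,ε,ζ}  = {β,ε,ζ} ∪ {γ,ζ}
Iteration 4 adds 22:
  {α,δ}  = ᶜ of {β,γ,ε,ζ}
  {α,ε}  = {α} ∪ {ε}
  {α,ζ}  = {α} ∪ {ζ}
  {β,γ}  = {β} ∪ {γ}
  {β,δ}  = {β} ∪ {δ}
  {γ,ε}  = {γ} ∪ {ε}
  {δ,ζ}  = ᶜ of {α,β,γ,ε}
  {ε,ζ}  = ᶜ of {α,β,γ,δ}
  {α,β,δ}  = {α,β} ∪ {δ}
  {α,β,ζ}  = ᶜ of {γ,δ,ε}
  {α,γ,ε}  = {α,γ} ∪ {ε}
  {α,δ,ε}  = {δ,ε} ∪ {α}
  {β,γ,δ}  = {γ,δ} ∪ {β}
  {β,γ,ε}  = {γ} ∪ {β,ε}
  {β,γ,ζ}  = {β} ∪ {γ,ζ}
  {β,δ,ε}  = ᶜ of {α,γ,ζ}
  {β,δ,ζ}  = {β,ζ} ∪ {δ}
  {γ,ε,ζ}  = {γ,ζ} ∪ {ε}
  {α,γ,ε,ζ}  = {α,γ,ζ} ∪ {ε}
  {α,δ,ε,ζ}  = {δ,ε,ζ} ∪ {α}
  {β,γ,δ,ε}  = {γ,δ} ∪ {β,ε}
  {β,γ,δ,ζ}  = {γ,δ} ∪ {β,ζ}
Iteration 5: 3 new —
  {α,δ,ζ}  = ᶜ of {β,γ,ε}
  {α,ε,ζ}  = ᶜ of {β,γ,δ}
  {α,β,δ,ζ}  = ᶜ of {γ,ε}
Iteration 6 adds nothing — fixpoint reached.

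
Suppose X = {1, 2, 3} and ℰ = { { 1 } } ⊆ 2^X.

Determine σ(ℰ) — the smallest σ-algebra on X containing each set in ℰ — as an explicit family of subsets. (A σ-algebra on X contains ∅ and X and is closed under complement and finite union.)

|σ(ℰ)| = 4.  σ(ℰ) = { {  }, { 1 }, { 2, 3 }, X }

Trace:
Seed the family with ℰ together with ∅ and X: { {  }, { 1 }, X }.
Pass 1: +1 →
  { 2, 3 }  = complement { 1 }
  |family| = 4
Pass 2: no new sets; the family is a σ-algebra.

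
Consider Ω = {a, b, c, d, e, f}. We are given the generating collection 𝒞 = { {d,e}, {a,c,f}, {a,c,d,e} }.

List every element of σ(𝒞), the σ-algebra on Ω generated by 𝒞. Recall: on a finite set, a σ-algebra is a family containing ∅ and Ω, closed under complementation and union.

σ(𝒞) (16 sets): { ∅, {b}, {f}, {a,c}, {b,f}, {d,e}, {a,b,c}, {a,c,f}, {b,d,e}, {d,e,f}, {a,b,c,f}, {a,c,d,e}, {b,d,e,f}, {a,b,c,d,e}, {a,c,d,e,f}, Ω }

Check:
Take S₀ = 𝒞 ∪ {∅, Ω} = { ∅, {d,e}, {a,c,f}, {a,c,d,e}, Ω }.
Round 1: 4 new —
  {b,f}  = ᶜ of {a,c,d,e}
  {b,d,e}  = ᶜ of {a,c,f}
  {a,b,c,f}  = ᶜ of {d,e}
  {a,c,d,e,f}  = {d,e} ∪ {a,c,f}
Round 2. New:
  {b}  = ᶜ of {a,c,d,e,f}
  {b,d,e,f}  = {b,f} ∪ {d,e}
  {a,b,c,d,e}  = {a,c,d,e} ∪ {b,d,e}
Round 3 adds 2:
  {f}  = ᶜ of {a,b,c,d,e}
  {a,c}  = ᶜ of {b,d,e,f}
Round 4. New:
  {a,b,c}  = {a,c} ∪ {b}
  {d,e,f}  = {d,e} ∪ {f}
Round 5: closed — nothing new.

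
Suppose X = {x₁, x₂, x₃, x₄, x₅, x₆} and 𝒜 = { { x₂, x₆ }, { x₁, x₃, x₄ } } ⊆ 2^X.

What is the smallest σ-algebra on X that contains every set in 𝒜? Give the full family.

Seed the family with 𝒜 together with ∅ and X: { {  }, { x₂, x₆ }, { x₁, x₃, x₄ }, X }.
Step 1. New:
  { x₂, x₅, x₆ }  = ᶜ of { x₁, x₃, x₄ }
  { x₁, x₃, x₄, x₅ }  = ᶜ of { x₂, x₆ }
  { x₁, x₂, x₃, x₄, x₆ }  = { x₂, x₆ } ∪ { x₁, x₃, x₄ }
  — 7 sets.
Step 2: 1 new —
  { x₅ }  = ᶜ of { x₁, x₂, x₃, x₄, x₆ }
  — 8 sets.
Step 3: no new sets; the family is a σ-algebra.

Therefore σ(𝒜) = { {  }, { x₅ }, { x₂, x₆ }, { x₁, x₃, x₄ }, { x₂, x₅, x₆ }, { x₁, x₃, x₄, x₅ }, { x₁, x₂, x₃, x₄, x₆ }, X } (|σ(𝒜)| = 8).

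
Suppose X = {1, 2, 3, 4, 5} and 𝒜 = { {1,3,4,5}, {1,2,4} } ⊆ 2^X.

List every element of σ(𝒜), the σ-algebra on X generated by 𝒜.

Take S₀ = 𝒜 ∪ {∅, X} = { {}, {1,2,4}, {1,3,4,5}, X }.
Iteration 1 (2 new):
  {2}  = complement {1,3,4,5}
  {3,5}  = complement {1,2,4}
  |family| = 6
Iteration 2 (1 new):
  {2,3,5}  = {3,5} ∪ {2}
  |family| = 7
Iteration 3: 1 new —
  {1,4}  = complement {2,3,5}
  |family| = 8
Iteration 4: closed — nothing new.

Hence σ(𝒜) has 8 members: { {}, {2}, {1,4}, {3,5}, {1,2,4}, {2,3,5}, {1,3,4,5}, X }.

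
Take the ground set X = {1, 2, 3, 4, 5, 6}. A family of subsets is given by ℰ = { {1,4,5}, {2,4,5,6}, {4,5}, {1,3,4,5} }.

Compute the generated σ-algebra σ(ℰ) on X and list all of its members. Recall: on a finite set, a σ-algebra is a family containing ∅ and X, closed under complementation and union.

Start: ℰ ∪ {∅, X} = { {}, {4,5}, {1,4,5}, {1,3,4,5}, {2,4,5,6}, X }.
Round 1: +5 →
  {1,3}  = {2,4,5,6}ᶜ
  {2,6}  = {1,3,4,5}ᶜ
  {2,3,6}  = {1,4,5}ᶜ
  {1,2,3,6}  = {4,5}ᶜ
  {1,2,4,5,6}  = {1,4,5} ∪ {2,4,5,6}
Round 2 adds 2:
  {3}  = {1,2,4,5,6}ᶜ
  {2,3,4,5,6}  = {2,3,6} ∪ {4,5}
Round 3. New:
  {1}  = {2,3,4,5,6}ᶜ
  {3,4,5}  = {4,5} ∪ {3}
Round 4. New:
  {1,2,6}  = {3,4,5}ᶜ
Round 5: no new sets; the family is a σ-algebra.

Therefore σ(ℰ) = { {}, {1}, {3}, {1,3}, {2,6}, {4,5}, {1,2,6}, {1,4,5}, {2,3,6}, {3,4,5}, {1,2,3,6}, {1,3,4,5}, {2,4,5,6}, {1,2,4,5,6}, {2,3,4,5,6}, X } (|σ(ℰ)| = 16).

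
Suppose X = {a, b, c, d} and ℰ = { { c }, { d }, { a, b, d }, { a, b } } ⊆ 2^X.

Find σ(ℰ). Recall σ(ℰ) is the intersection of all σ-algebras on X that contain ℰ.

Start: ℰ ∪ {∅, X} = { ∅, { c }, { d }, { a, b }, { a, b, d }, X }.
Pass 1: +2 →
  { c, d }  = { a, b }ᶜ
  { a, b, c }  = { d }ᶜ
  — 8 sets.
Pass 2: already closed under ᶜ and ∪.

|σ(ℰ)| = 8.  σ(ℰ) = { ∅, { c }, { d }, { a, b }, { c, d }, { a, b, c }, { a, b, d }, X }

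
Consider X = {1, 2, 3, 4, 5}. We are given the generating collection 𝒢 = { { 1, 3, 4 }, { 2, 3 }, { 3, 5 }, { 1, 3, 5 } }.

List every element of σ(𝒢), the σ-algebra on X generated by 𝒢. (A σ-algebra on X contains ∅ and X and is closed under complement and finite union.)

Initial family (6 sets): { {}, { 2, 3 }, { 3, 5 }, { 1, 3, 4 }, { 1, 3, 5 }, X }.
Pass 1: +8 →
  { 2, 4 }  = complement { 1, 3, 5 }
  { 2, 5 }  = complement { 1, 3, 4 }
  { 1, 2, 4 }  = complement { 3, 5 }
  { 1, 4, 5 }  = complement { 2, 3 }
  { 2, 3, 5 }  = { 2, 3 } ∪ { 3, 5 }
  { 1, 2, 3, 4 }  = { 1, 3, 4 } ∪ { 2, 3 }
  { 1, 2, 3, 5 }  = { 2, 3 } ∪ { 1, 3, 5 }
  { 1, 3, 4, 5 }  = { 1, 3, 4 } ∪ { 3, 5 }
  [14 total]
Pass 2: 8 new —
  { 2 }  = complement { 1, 3, 4, 5 }
  { 4 }  = complement { 1, 2, 3, 5 }
  { 5 }  = complement { 1, 2, 3, 4 }
  { 1, 4 }  = complement { 2, 3, 5 }
  { 2, 3, 4 }  = { 2, 3 } ∪ { 2, 4 }
  { 2, 4, 5 }  = { 2, 5 } ∪ { 2, 4 }
  { 1, 2, 4, 5 }  = { 1, 4, 5 } ∪ { 2, 5 }
  { 2, 3, 4, 5 }  = { 2, 3, 5 } ∪ { 2, 4 }
  [22 total]
Pass 3 (6 new):
  { 1 }  = complement { 2, 3, 4, 5 }
  { 3 }  = complement { 1, 2, 4, 5 }
  { 1, 3 }  = complement { 2, 4, 5 }
  { 1, 5 }  = complement { 2, 3, 4 }
  { 4, 5 }  = { 5 } ∪ { 4 }
  { 3, 4, 5 }  = { 3, 5 } ∪ { 4 }
  [28 total]
Pass 4: +4 →
  { 1, 2 }  = complement { 3, 4, 5 }
  { 3, 4 }  = { 3 } ∪ { 4 }
  { 1, 2, 3 }  = complement { 4, 5 }
  { 1, 2, 5 }  = { 2, 5 } ∪ { 1, 5 }
  [32 total]
Pass 5: no new sets; the family is a σ-algebra.

|σ(𝒢)| = 32.  σ(𝒢) = { {}, { 1 }, { 2 }, { 3 }, { 4 }, { 5 }, { 1, 2 }, { 1, 3 }, { 1, 4 }, { 1, 5 }, { 2, 3 }, { 2, 4 }, { 2, 5 }, { 3, 4 }, { 3, 5 }, { 4, 5 }, { 1, 2, 3 }, { 1, 2, 4 }, { 1, 2, 5 }, { 1, 3, 4 }, { 1, 3, 5 }, { 1, 4, 5 }, { 2, 3, 4 }, { 2, 3, 5 }, { 2, 4, 5 }, { 3, 4, 5 }, { 1, 2, 3, 4 }, { 1, 2, 3, 5 }, { 1, 2, 4, 5 }, { 1, 3, 4, 5 }, { 2, 3, 4, 5 }, X }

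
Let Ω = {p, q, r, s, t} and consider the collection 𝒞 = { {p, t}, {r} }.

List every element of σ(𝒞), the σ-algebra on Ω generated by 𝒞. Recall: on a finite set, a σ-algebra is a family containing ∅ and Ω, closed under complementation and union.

Seed the family with 𝒞 together with ∅ and Ω: { ∅, {r}, {p, t}, Ω }.
Iteration 1 adds 3:
  {p, r, t}  = {r} ∪ {p, t}
  {q, r, s}  = complement {p, t}
  {p, q, s, t}  = complement {r}
Iteration 2. New:
  {q, s}  = complement {p, r, t}
Iteration 3: closed — nothing new.

Therefore σ(𝒞) = { ∅, {r}, {p, t}, {q, s}, {p, r, t}, {q, r, s}, {p, q, s, t}, Ω } (|σ(𝒞)| = 8).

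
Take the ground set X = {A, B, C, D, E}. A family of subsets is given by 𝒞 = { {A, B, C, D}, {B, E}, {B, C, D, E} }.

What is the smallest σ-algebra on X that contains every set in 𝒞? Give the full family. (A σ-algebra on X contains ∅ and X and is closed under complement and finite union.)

|σ(𝒞)| = 16.  σ(𝒞) = { {}, {A}, {B}, {E}, {A, B}, {A, E}, {B, E}, {C, D}, {A, B, E}, {A, C, D}, {B, C, D}, {C, D, E}, {A, B, C, D}, {A, C, D, E}, {B, C, D, E}, X }

Check:
Start: 𝒞 ∪ {∅, X} = { {}, {B, E}, {A, B, C, D}, {B, C, D, E}, X }.
Step 1: +3 →
  {A}  = X∖{B, C, D, E}
  {E}  = X∖{A, B, C, D}
  {A, C, D}  = X∖{B, E}
  |family| = 8
Step 2. New:
  {A, E}  = {E} ∪ {A}
  {A, B, E}  = {B, E} ∪ {A}
  {A, C, D, E}  = {A, C, D} ∪ {E}
  |family| = 11
Step 3 adds 3:
  {B}  = X∖{A, C, D, E}
  {C, D}  = X∖{A, B, E}
  {B, C, D}  = X∖{A, E}
  |family| = 14
Step 4 (2 new):
  {A, B}  = {B} ∪ {A}
  {C, D, E}  = {C, D} ∪ {E}
  |family| = 16
After Step 5 the family is unchanged; done.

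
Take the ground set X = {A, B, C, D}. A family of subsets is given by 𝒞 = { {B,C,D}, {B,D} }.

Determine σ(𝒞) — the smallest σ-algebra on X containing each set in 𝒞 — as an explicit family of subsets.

Seed the family with 𝒞 together with ∅ and X: { {}, {B,D}, {B,C,D}, X }.
Pass 1: 2 new —
  {A}  = X∖{B,C,D}
  {A,C}  = X∖{B,D}
Pass 2 adds 1:
  {A,B,D}  = {B,D} ∪ {A}
Pass 3: 1 new —
  {C}  = X∖{A,B,D}
Pass 4: closed — nothing new.

|σ(𝒞)| = 8.  σ(𝒞) = { {}, {A}, {C}, {A,C}, {B,D}, {A,B,D}, {B,C,D}, X }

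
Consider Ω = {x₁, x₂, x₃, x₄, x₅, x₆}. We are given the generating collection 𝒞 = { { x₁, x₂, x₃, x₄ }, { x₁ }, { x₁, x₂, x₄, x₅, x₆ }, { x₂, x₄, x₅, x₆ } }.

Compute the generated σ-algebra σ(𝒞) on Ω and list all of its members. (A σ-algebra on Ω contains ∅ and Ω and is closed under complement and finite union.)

|σ(𝒞)| = 16.  σ(𝒞) = { {  }, { x₁ }, { x₃ }, { x₁, x₃ }, { x₂, x₄ }, { x₅, x₆ }, { x₁, x₂, x₄ }, { x₁, x₅, x₆ }, { x₂, x₃, x₄ }, { x₃, x₅, x₆ }, { x₁, x₂, x₃, x₄ }, { x₁, x₃, x₅, x₆ }, { x₂, x₄, x₅, x₆ }, { x₁, x₂, x₄, x₅, x₆ }, { x₂, x₃, x₄, x₅, x₆ }, Ω }

Check:
Initial family (6 sets): { {  }, { x₁ }, { x₁, x₂, x₃, x₄ }, { x₂, x₄, x₅, x₆ }, { x₁, x₂, x₄, x₅, x₆ }, Ω }.
Step 1 adds 4:
  { x₃ }  = Ω∖{ x₁, x₂, x₄, x₅, x₆ }
  { x₁, x₃ }  = Ω∖{ x₂, x₄, x₅, x₆ }
  { x₅, x₆ }  = Ω∖{ x₁, x₂, x₃, x₄ }
  { x₂, x₃, x₄, x₅, x₆ }  = Ω∖{ x₁ }
  [10 total]
Step 2: 3 new —
  { x₁, x₅, x₆ }  = { x₅, x₆ } ∪ { x₁ }
  { x₃, x₅, x₆ }  = { x₅, x₆ } ∪ { x₃ }
  { x₁, x₃, x₅, x₆ }  = { x₅, x₆ } ∪ { x₁, x₃ }
  [13 total]
Step 3 (3 new):
  { x₂, x₄ }  = Ω∖{ x₁, x₃, x₅, x₆ }
  { x₁, x₂, x₄ }  = Ω∖{ x₃, x₅, x₆ }
  { x₂, x₃, x₄ }  = Ω∖{ x₁, x₅, x₆ }
  [16 total]
Step 4: no new sets; the family is a σ-algebra.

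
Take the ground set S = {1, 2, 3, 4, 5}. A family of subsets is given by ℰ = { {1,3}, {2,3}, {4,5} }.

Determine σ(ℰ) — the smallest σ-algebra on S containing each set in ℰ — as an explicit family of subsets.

Answer: σ(ℰ) = { {}, {1}, {2}, {3}, {1,2}, {1,3}, {2,3}, {4,5}, {1,2,3}, {1,4,5}, {2,4,5}, {3,4,5}, {1,2,4,5}, {1,3,4,5}, {2,3,4,5}, S }

Working:
Initial family (5 sets): { {}, {1,3}, {2,3}, {4,5}, S }.
Step 1 (5 new):
  {1,2,3}  = complement {4,5}
  {1,4,5}  = complement {2,3}
  {2,4,5}  = complement {1,3}
  {1,3,4,5}  = {4,5} ∪ {1,3}
  {2,3,4,5}  = {4,5} ∪ {2,3}
Step 2. New:
  {1}  = complement {2,3,4,5}
  {2}  = complement {1,3,4,5}
  {1,2,4,5}  = {1,4,5} ∪ {2,4,5}
Step 3: 2 new —
  {3}  = complement {1,2,4,5}
  {1,2}  = {2} ∪ {1}
Step 4 (1 new):
  {3,4,5}  = complement {1,2}
After Step 5 the family is unchanged; done.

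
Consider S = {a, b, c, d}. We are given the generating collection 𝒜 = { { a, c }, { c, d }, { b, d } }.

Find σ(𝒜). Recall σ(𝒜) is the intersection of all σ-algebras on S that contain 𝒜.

Answer: σ(𝒜) = { {}, { a }, { b }, { c }, { d }, { a, b }, { a, c }, { a, d }, { b, c }, { b, d }, { c, d }, { a, b, c }, { a, b, d }, { a, c, d }, { b, c, d }, S }

Check:
Begin from { {}, { a, c }, { b, d }, { c, d }, S } (that is, 𝒜 plus ∅ and S).
Step 1 (3 new):
  { a, b }  = S∖{ c, d }
  { a, c, d }  = { c, d } ∪ { a, c }
  { b, c, d }  = { c, d } ∪ { b, d }
  [8 total]
Step 2 (4 new):
  { a }  = S∖{ b, c, d }
  { b }  = S∖{ a, c, d }
  { a, b, c }  = { a, b } ∪ { a, c }
  { a, b, d }  = { a, b } ∪ { b, d }
  [12 total]
Step 3 adds 2:
  { c }  = S∖{ a, b, d }
  { d }  = S∖{ a, b, c }
  [14 total]
Step 4 (2 new):
  { a, d }  = { d } ∪ { a }
  { b, c }  = { c } ∪ { b }
  [16 total]
Step 5: closed — nothing new.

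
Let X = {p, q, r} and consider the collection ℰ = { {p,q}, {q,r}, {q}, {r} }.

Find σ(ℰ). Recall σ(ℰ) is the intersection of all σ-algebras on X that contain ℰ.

σ(ℰ) (8 sets): { {}, {p}, {q}, {r}, {p,q}, {p,r}, {q,r}, X }

Working:
Take S₀ = ℰ ∪ {∅, X} = { {}, {q}, {r}, {p,q}, {q,r}, X }.
Iteration 1: +2 →
  {p}  = {q,r}ᶜ
  {p,r}  = {q}ᶜ
  |family| = 8
After Iteration 2 the family is unchanged; done.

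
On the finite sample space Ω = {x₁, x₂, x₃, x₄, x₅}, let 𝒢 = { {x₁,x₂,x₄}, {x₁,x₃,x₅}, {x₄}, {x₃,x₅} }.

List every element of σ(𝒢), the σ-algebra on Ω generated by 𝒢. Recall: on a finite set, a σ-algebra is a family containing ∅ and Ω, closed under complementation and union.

σ(𝒢) = { ∅, {x₁}, {x₂}, {x₄}, {x₁,x₂}, {x₁,x₄}, {x₂,x₄}, {x₃,x₅}, {x₁,x₂,x₄}, {x₁,x₃,x₅}, {x₂,x₃,x₅}, {x₃,x₄,x₅}, {x₁,x₂,x₃,x₅}, {x₁,x₃,x₄,x₅}, {x₂,x₃,x₄,x₅}, Ω }

Check:
Seed the family with 𝒢 together with ∅ and Ω: { ∅, {x₄}, {x₃,x₅}, {x₁,x₂,x₄}, {x₁,x₃,x₅}, Ω }.
Step 1: 4 new —
  {x₂,x₄}  = {x₁,x₃,x₅}ᶜ
  {x₃,x₄,x₅}  = {x₄} ∪ {x₃,x₅}
  {x₁,x₂,x₃,x₅}  = {x₄}ᶜ
  {x₁,x₃,x₄,x₅}  = {x₄} ∪ {x₁,x₃,x₅}
  [10 total]
Step 2 (3 new):
  {x₂}  = {x₁,x₃,x₄,x₅}ᶜ
  {x₁,x₂}  = {x₃,x₄,x₅}ᶜ
  {x₂,x₃,x₄,x₅}  = {x₃,x₄,x₅} ∪ {x₂,x₄}
  [13 total]
Step 3 (2 new):
  {x₁}  = {x₂,x₃,x₄,x₅}ᶜ
  {x₂,x₃,x₅}  = {x₃,x₅} ∪ {x₂}
  [15 total]
Step 4. New:
  {x₁,x₄}  = {x₂,x₃,x₅}ᶜ
  [16 total]
Step 5: closed — nothing new.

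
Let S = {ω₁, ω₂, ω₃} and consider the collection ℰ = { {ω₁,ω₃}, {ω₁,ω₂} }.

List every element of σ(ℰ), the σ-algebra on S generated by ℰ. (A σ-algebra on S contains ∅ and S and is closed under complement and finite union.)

σ(ℰ) (8 sets): { {}, {ω₁}, {ω₂}, {ω₃}, {ω₁,ω₂}, {ω₁,ω₃}, {ω₂,ω₃}, S }

Check:
Start: ℰ ∪ {∅, S} = { {}, {ω₁,ω₂}, {ω₁,ω₃}, S }.
Round 1: +2 →
  {ω₂}  = ᶜ of {ω₁,ω₃}
  {ω₃}  = ᶜ of {ω₁,ω₂}
Round 2 (1 new):
  {ω₂,ω₃}  = {ω₃} ∪ {ω₂}
Round 3. New:
  {ω₁}  = ᶜ of {ω₂,ω₃}
Round 4: already closed under ᶜ and ∪.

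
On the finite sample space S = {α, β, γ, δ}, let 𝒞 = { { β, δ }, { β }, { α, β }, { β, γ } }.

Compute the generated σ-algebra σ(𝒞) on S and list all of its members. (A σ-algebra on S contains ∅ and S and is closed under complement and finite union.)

Answer: σ(𝒞) = { {  }, { α }, { β }, { γ }, { δ }, { α, β }, { α, γ }, { α, δ }, { β, γ }, { β, δ }, { γ, δ }, { α, β, γ }, { α, β, δ }, { α, γ, δ }, { β, γ, δ }, S }

Working:
Start: 𝒞 ∪ {∅, S} = { {  }, { β }, { α, β }, { β, γ }, { β, δ }, S }.
Iteration 1 (7 new):
  { α, γ }  = ᶜ of { β, δ }
  { α, δ }  = ᶜ of { β, γ }
  { γ, δ }  = ᶜ of { α, β }
  { α, β, γ }  = { β, γ } ∪ { α, β }
  { α, β, δ }  = { α, β } ∪ { β, δ }
  { α, γ, δ }  = ᶜ of { β }
  { β, γ, δ }  = { β, γ } ∪ { β, δ }
  — 13 sets.
Iteration 2. New:
  { α }  = ᶜ of { β, γ, δ }
  { γ }  = ᶜ of { α, β, δ }
  { δ }  = ᶜ of { α, β, γ }
  — 16 sets.
Iteration 3 adds nothing — fixpoint reached.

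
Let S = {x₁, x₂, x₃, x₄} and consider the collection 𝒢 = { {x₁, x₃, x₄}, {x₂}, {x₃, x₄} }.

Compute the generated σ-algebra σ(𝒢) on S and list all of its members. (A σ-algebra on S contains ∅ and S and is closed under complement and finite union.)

Take S₀ = 𝒢 ∪ {∅, S} = { {}, {x₂}, {x₃, x₄}, {x₁, x₃, x₄}, S }.
Iteration 1 adds 2:
  {x₁, x₂}  = {x₃, x₄}ᶜ
  {x₂, x₃, x₄}  = {x₃, x₄} ∪ {x₂}
  — 7 sets.
Iteration 2 adds 1:
  {x₁}  = {x₂, x₃, x₄}ᶜ
  — 8 sets.
After Iteration 3 the family is unchanged; done.

|σ(𝒢)| = 8.  σ(𝒢) = { {}, {x₁}, {x₂}, {x₁, x₂}, {x₃, x₄}, {x₁, x₃, x₄}, {x₂, x₃, x₄}, S }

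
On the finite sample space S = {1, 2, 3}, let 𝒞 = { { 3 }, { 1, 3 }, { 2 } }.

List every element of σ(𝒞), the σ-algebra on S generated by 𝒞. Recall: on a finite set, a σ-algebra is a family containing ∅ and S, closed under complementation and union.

σ(𝒞) = { {}, { 1 }, { 2 }, { 3 }, { 1, 2 }, { 1, 3 }, { 2, 3 }, S }

Derivation:
Take S₀ = 𝒞 ∪ {∅, S} = { {}, { 2 }, { 3 }, { 1, 3 }, S }.
Round 1: 2 new —
  { 1, 2 }  = ᶜ of { 3 }
  { 2, 3 }  = { 3 } ∪ { 2 }
  — 7 sets.
Round 2 adds 1:
  { 1 }  = ᶜ of { 2, 3 }
  — 8 sets.
Round 3: closed — nothing new.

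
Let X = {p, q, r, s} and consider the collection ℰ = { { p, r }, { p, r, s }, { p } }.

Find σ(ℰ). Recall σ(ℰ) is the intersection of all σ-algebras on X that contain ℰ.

Start: ℰ ∪ {∅, X} = { {}, { p }, { p, r }, { p, r, s }, X }.
Round 1 adds 3:
  { q }  = X∖{ p, r, s }
  { q, s }  = X∖{ p, r }
  { q, r, s }  = X∖{ p }
  (now 8)
Round 2. New:
  { p, q }  = { q } ∪ { p }
  { p, q, r }  = { q } ∪ { p, r }
  { p, q, s }  = { q, s } ∪ { p }
  (now 11)
Round 3 adds 3:
  { r }  = X∖{ p, q, s }
  { s }  = X∖{ p, q, r }
  { r, s }  = X∖{ p, q }
  (now 14)
Round 4: +2 →
  { p, s }  = { s } ∪ { p }
  { q, r }  = { r } ∪ { q }
  (now 16)
Round 5: no new sets; the family is a σ-algebra.

σ(ℰ) = { {}, { p }, { q }, { r }, { s }, { p, q }, { p, r }, { p, s }, { q, r }, { q, s }, { r, s }, { p, q, r }, { p, q, s }, { p, r, s }, { q, r, s }, X }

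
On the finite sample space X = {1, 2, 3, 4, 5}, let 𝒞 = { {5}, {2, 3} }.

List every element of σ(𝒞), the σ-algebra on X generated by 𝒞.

σ(𝒞) = { {}, {5}, {1, 4}, {2, 3}, {1, 4, 5}, {2, 3, 5}, {1, 2, 3, 4}, X }

Trace:
Initial family (4 sets): { {}, {5}, {2, 3}, X }.
Iteration 1 (3 new):
  {1, 4, 5}  = ᶜ of {2, 3}
  {2, 3, 5}  = {2, 3} ∪ {5}
  {1, 2, 3, 4}  = ᶜ of {5}
Iteration 2 adds 1:
  {1, 4}  = ᶜ of {2, 3, 5}
Iteration 3: already closed under ᶜ and ∪.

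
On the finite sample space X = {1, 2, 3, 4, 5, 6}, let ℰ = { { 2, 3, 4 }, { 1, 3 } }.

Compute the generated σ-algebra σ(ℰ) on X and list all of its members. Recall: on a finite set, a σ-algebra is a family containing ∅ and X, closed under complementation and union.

Take S₀ = ℰ ∪ {∅, X} = { ∅, { 1, 3 }, { 2, 3, 4 }, X }.
Iteration 1. New:
  { 1, 5, 6 }  = X∖{ 2, 3, 4 }
  { 1, 2, 3, 4 }  = { 1, 3 } ∪ { 2, 3, 4 }
  { 2, 4, 5, 6 }  = X∖{ 1, 3 }
  (now 7)
Iteration 2: +4 →
  { 5, 6 }  = X∖{ 1, 2, 3, 4 }
  { 1, 3, 5, 6 }  = { 1, 5, 6 } ∪ { 1, 3 }
  { 1, 2, 4, 5, 6 }  = { 2, 4, 5, 6 } ∪ { 1, 5, 6 }
  { 2, 3, 4, 5, 6 }  = { 2, 4, 5, 6 } ∪ { 2, 3, 4 }
  (now 11)
Iteration 3: +3 →
  { 1 }  = X∖{ 2, 3, 4, 5, 6 }
  { 3 }  = X∖{ 1, 2, 4, 5, 6 }
  { 2, 4 }  = X∖{ 1, 3, 5, 6 }
  (now 14)
Iteration 4: +2 →
  { 1, 2, 4 }  = { 2, 4 } ∪ { 1 }
  { 3, 5, 6 }  = { 3 } ∪ { 5, 6 }
  (now 16)
Iteration 5 adds nothing — fixpoint reached.

σ(ℰ) = { ∅, { 1 }, { 3 }, { 1, 3 }, { 2, 4 }, { 5, 6 }, { 1, 2, 4 }, { 1, 5, 6 }, { 2, 3, 4 }, { 3, 5, 6 }, { 1, 2, 3, 4 }, { 1, 3, 5, 6 }, { 2, 4, 5, 6 }, { 1, 2, 4, 5, 6 }, { 2, 3, 4, 5, 6 }, X }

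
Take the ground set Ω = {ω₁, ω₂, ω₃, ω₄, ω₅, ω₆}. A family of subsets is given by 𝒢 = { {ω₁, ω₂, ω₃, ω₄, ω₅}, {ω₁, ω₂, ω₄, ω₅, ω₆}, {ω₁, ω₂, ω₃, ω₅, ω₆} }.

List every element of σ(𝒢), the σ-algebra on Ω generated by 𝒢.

Begin from { {}, {ω₁, ω₂, ω₃, ω₄, ω₅}, {ω₁, ω₂, ω₃, ω₅, ω₆}, {ω₁, ω₂, ω₄, ω₅, ω₆}, Ω } (that is, 𝒢 plus ∅ and Ω).
Round 1: 3 new —
  {ω₃}  = Ω∖{ω₁, ω₂, ω₄, ω₅, ω₆}
  {ω₄}  = Ω∖{ω₁, ω₂, ω₃, ω₅, ω₆}
  {ω₆}  = Ω∖{ω₁, ω₂, ω₃, ω₄, ω₅}
  |family| = 8
Round 2 (3 new):
  {ω₃, ω₄}  = {ω₄} ∪ {ω₃}
  {ω₃, ω₆}  = {ω₃} ∪ {ω₆}
  {ω₄, ω₆}  = {ω₄} ∪ {ω₆}
  |family| = 11
Round 3 adds 4:
  {ω₃, ω₄, ω₆}  = {ω₃} ∪ {ω₄, ω₆}
  {ω₁, ω₂, ω₃, ω₅}  = Ω∖{ω₄, ω₆}
  {ω₁, ω₂, ω₄, ω₅}  = Ω∖{ω₃, ω₆}
  {ω₁, ω₂, ω₅, ω₆}  = Ω∖{ω₃, ω₄}
  |family| = 15
Round 4 adds 1:
  {ω₁, ω₂, ω₅}  = Ω∖{ω₃, ω₄, ω₆}
  |family| = 16
After Round 5 the family is unchanged; done.

Hence σ(𝒢) has 16 members: { {}, {ω₃}, {ω₄}, {ω₆}, {ω₃, ω₄}, {ω₃, ω₆}, {ω₄, ω₆}, {ω₁, ω₂, ω₅}, {ω₃, ω₄, ω₆}, {ω₁, ω₂, ω₃, ω₅}, {ω₁, ω₂, ω₄, ω₅}, {ω₁, ω₂, ω₅, ω₆}, {ω₁, ω₂, ω₃, ω₄, ω₅}, {ω₁, ω₂, ω₃, ω₅, ω₆}, {ω₁, ω₂, ω₄, ω₅, ω₆}, Ω }.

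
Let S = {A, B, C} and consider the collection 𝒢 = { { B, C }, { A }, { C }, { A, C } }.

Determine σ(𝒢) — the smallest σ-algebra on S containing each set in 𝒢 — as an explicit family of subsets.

Take S₀ = 𝒢 ∪ {∅, S} = { {  }, { A }, { C }, { A, C }, { B, C }, S }.
Pass 1: +2 →
  { B }  = complement { A, C }
  { A, B }  = complement { C }
  |family| = 8
Pass 2: stable.

|σ(𝒢)| = 8.  σ(𝒢) = { {  }, { A }, { B }, { C }, { A, B }, { A, C }, { B, C }, S }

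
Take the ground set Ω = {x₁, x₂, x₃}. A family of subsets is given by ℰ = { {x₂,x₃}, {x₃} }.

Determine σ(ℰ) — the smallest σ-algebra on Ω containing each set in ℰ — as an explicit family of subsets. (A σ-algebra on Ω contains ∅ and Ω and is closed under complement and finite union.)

Begin from { ∅, {x₃}, {x₂,x₃}, Ω } (that is, ℰ plus ∅ and Ω).
Iteration 1. New:
  {x₁}  = complement {x₂,x₃}
  {x₁,x₂}  = complement {x₃}
  |family| = 6
Iteration 2 adds 1:
  {x₁,x₃}  = {x₃} ∪ {x₁}
  |family| = 7
Iteration 3 (1 new):
  {x₂}  = complement {x₁,x₃}
  |family| = 8
Iteration 4: closed — nothing new.

Hence σ(ℰ) has 8 members: { ∅, {x₁}, {x₂}, {x₃}, {x₁,x₂}, {x₁,x₃}, {x₂,x₃}, Ω }.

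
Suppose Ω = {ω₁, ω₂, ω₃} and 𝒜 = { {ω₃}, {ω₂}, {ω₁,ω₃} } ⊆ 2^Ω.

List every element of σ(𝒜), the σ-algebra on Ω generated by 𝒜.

Seed the family with 𝒜 together with ∅ and Ω: { ∅, {ω₂}, {ω₃}, {ω₁,ω₃}, Ω }.
Step 1 (2 new):
  {ω₁,ω₂}  = {ω₃}ᶜ
  {ω₂,ω₃}  = {ω₃} ∪ {ω₂}
Step 2 adds 1:
  {ω₁}  = {ω₂,ω₃}ᶜ
Step 3: closed — nothing new.

Therefore σ(𝒜) = { ∅, {ω₁}, {ω₂}, {ω₃}, {ω₁,ω₂}, {ω₁,ω₃}, {ω₂,ω₃}, Ω } (|σ(𝒜)| = 8).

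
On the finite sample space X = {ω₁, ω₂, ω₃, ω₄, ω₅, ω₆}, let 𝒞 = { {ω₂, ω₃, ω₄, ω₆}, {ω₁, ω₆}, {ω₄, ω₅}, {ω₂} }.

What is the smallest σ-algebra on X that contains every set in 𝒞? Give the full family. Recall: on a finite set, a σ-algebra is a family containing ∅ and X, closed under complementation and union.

Begin from { {}, {ω₂}, {ω₁, ω₆}, {ω₄, ω₅}, {ω₂, ω₃, ω₄, ω₆}, X } (that is, 𝒞 plus ∅ and X).
Pass 1. New:
  {ω₁, ω₅}  = X∖{ω₂, ω₃, ω₄, ω₆}
  {ω₁, ω₂, ω₆}  = {ω₁, ω₆} ∪ {ω₂}
  {ω₂, ω₄, ω₅}  = {ω₄, ω₅} ∪ {ω₂}
  {ω₁, ω₂, ω₃, ω₆}  = X∖{ω₄, ω₅}
  {ω₁, ω₄, ω₅, ω₆}  = {ω₄, ω₅} ∪ {ω₁, ω₆}
  {ω₂, ω₃, ω₄, ω₅}  = X∖{ω₁, ω₆}
  {ω₁, ω₂, ω₃, ω₄, ω₆}  = {ω₂, ω₃, ω₄, ω₆} ∪ {ω₁, ω₆}
  {ω₁, ω₃, ω₄, ω₅, ω₆}  = X∖{ω₂}
  {ω₂, ω₃, ω₄, ω₅, ω₆}  = {ω₄, ω₅} ∪ {ω₂, ω₃, ω₄, ω₆}
  — 15 sets.
Pass 2: 13 new —
  {ω₁}  = X∖{ω₂, ω₃, ω₄, ω₅, ω₆}
  {ω₅}  = X∖{ω₁, ω₂, ω₃, ω₄, ω₆}
  {ω₂, ω₃}  = X∖{ω₁, ω₄, ω₅, ω₆}
  {ω₁, ω₂, ω₅}  = {ω₂} ∪ {ω₁, ω₅}
  {ω₁, ω₃, ω₆}  = X∖{ω₂, ω₄, ω₅}
  {ω₁, ω₄, ω₅}  = {ω₄, ω₅} ∪ {ω₁, ω₅}
  {ω₁, ω₅, ω₆}  = {ω₁, ω₆} ∪ {ω₁, ω₅}
  {ω₃, ω₄, ω₅}  = X∖{ω₁, ω₂, ω₆}
  {ω₁, ω₂, ω₄, ω₅}  = {ω₁, ω₅} ∪ {ω₂, ω₄, ω₅}
  {ω₁, ω₂, ω₅, ω₆}  = {ω₁, ω₅} ∪ {ω₁, ω₂, ω₆}
  {ω₁, ω₂, ω₃, ω₄, ω₅}  = {ω₂, ω₃, ω₄, ω₅} ∪ {ω₁, ω₅}
  {ω₁, ω₂, ω₃, ω₅, ω₆}  = {ω₁, ω₂, ω₃, ω₆} ∪ {ω₁, ω₅}
  {ω₁, ω₂, ω₄, ω₅, ω₆}  = {ω₁, ω₆} ∪ {ω₂, ω₄, ω₅}
  — 28 sets.
Pass 3 (15 new):
  {ω₃}  = X∖{ω₁, ω₂, ω₄, ω₅, ω₆}
  {ω₄}  = X∖{ω₁, ω₂, ω₃, ω₅, ω₆}
  {ω₆}  = X∖{ω₁, ω₂, ω₃, ω₄, ω₅}
  {ω₁, ω₂}  = {ω₂} ∪ {ω₁}
  {ω₂, ω₅}  = {ω₂} ∪ {ω₅}
  {ω₃, ω₄}  = X∖{ω₁, ω₂, ω₅, ω₆}
  {ω₃, ω₆}  = X∖{ω₁, ω₂, ω₄, ω₅}
  {ω₁, ω₂, ω₃}  = {ω₂, ω₃} ∪ {ω₁}
  {ω₂, ω₃, ω₄}  = X∖{ω₁, ω₅, ω₆}
  {ω₂, ω₃, ω₅}  = {ω₅} ∪ {ω₂, ω₃}
  {ω₂, ω₃, ω₆}  = X∖{ω₁, ω₄, ω₅}
  {ω₃, ω₄, ω₆}  = X∖{ω₁, ω₂, ω₅}
  {ω₁, ω₂, ω₃, ω₅}  = {ω₁, ω₅} ∪ {ω₂, ω₃}
  {ω₁, ω₃, ω₄, ω₅}  = {ω₃, ω₄, ω₅} ∪ {ω₁, ω₅}
  {ω₁, ω₃, ω₅, ω₆}  = {ω₁, ω₃, ω₆} ∪ {ω₁, ω₅, ω₆}
  — 43 sets.
Pass 4 adds 20:
  {ω₁, ω₃}  = {ω₃} ∪ {ω₁}
  {ω₁, ω₄}  = {ω₄} ∪ {ω₁}
  {ω₂, ω₄}  = X∖{ω₁, ω₃, ω₅, ω₆}
  {ω₂, ω₆}  = X∖{ω₁, ω₃, ω₄, ω₅}
  {ω₃, ω₅}  = {ω₃} ∪ {ω₅}
  {ω₄, ω₆}  = X∖{ω₁, ω₂, ω₃, ω₅}
  {ω₅, ω₆}  = {ω₆} ∪ {ω₅}
  {ω₁, ω₂, ω₄}  = {ω₁, ω₂} ∪ {ω₄}
  {ω₁, ω₃, ω₄}  = {ω₃, ω₄} ∪ {ω₁}
  {ω₁, ω₃, ω₅}  = {ω₃} ∪ {ω₁, ω₅}
  {ω₁, ω₄, ω₆}  = X∖{ω₂, ω₃, ω₅}
  {ω₂, ω₅, ω₆}  = {ω₂, ω₅} ∪ {ω₆}
  {ω₃, ω₅, ω₆}  = {ω₃, ω₆} ∪ {ω₅}
  {ω₄, ω₅, ω₆}  = X∖{ω₁, ω₂, ω₃}
  {ω₁, ω₂, ω₃, ω₄}  = {ω₃, ω₄} ∪ {ω₁, ω₂, ω₃}
  {ω₁, ω₂, ω₄, ω₆}  = {ω₄} ∪ {ω₁, ω₂, ω₆}
  {ω₁, ω₃, ω₄, ω₆}  = X∖{ω₂, ω₅}
  {ω₂, ω₃, ω₅, ω₆}  = {ω₂, ω₃, ω₆} ∪ {ω₂, ω₅}
  {ω₂, ω₄, ω₅, ω₆}  = {ω₂, ω₄, ω₅} ∪ {ω₆}
  {ω₃, ω₄, ω₅, ω₆}  = X∖{ω₁, ω₂}
  — 63 sets.
Pass 5 adds 1:
  {ω₂, ω₄, ω₆}  = X∖{ω₁, ω₃, ω₅}
  — 64 sets.
After Pass 6 the family is unchanged; done.

Therefore σ(𝒞) = { {}, {ω₁}, {ω₂}, {ω₃}, {ω₄}, {ω₅}, {ω₆}, {ω₁, ω₂}, {ω₁, ω₃}, {ω₁, ω₄}, {ω₁, ω₅}, {ω₁, ω₆}, {ω₂, ω₃}, {ω₂, ω₄}, {ω₂, ω₅}, {ω₂, ω₆}, {ω₃, ω₄}, {ω₃, ω₅}, {ω₃, ω₆}, {ω₄, ω₅}, {ω₄, ω₆}, {ω₅, ω₆}, {ω₁, ω₂, ω₃}, {ω₁, ω₂, ω₄}, {ω₁, ω₂, ω₅}, {ω₁, ω₂, ω₆}, {ω₁, ω₃, ω₄}, {ω₁, ω₃, ω₅}, {ω₁, ω₃, ω₆}, {ω₁, ω₄, ω₅}, {ω₁, ω₄, ω₆}, {ω₁, ω₅, ω₆}, {ω₂, ω₃, ω₄}, {ω₂, ω₃, ω₅}, {ω₂, ω₃, ω₆}, {ω₂, ω₄, ω₅}, {ω₂, ω₄, ω₆}, {ω₂, ω₅, ω₆}, {ω₃, ω₄, ω₅}, {ω₃, ω₄, ω₆}, {ω₃, ω₅, ω₆}, {ω₄, ω₅, ω₆}, {ω₁, ω₂, ω₃, ω₄}, {ω₁, ω₂, ω₃, ω₅}, {ω₁, ω₂, ω₃, ω₆}, {ω₁, ω₂, ω₄, ω₅}, {ω₁, ω₂, ω₄, ω₆}, {ω₁, ω₂, ω₅, ω₆}, {ω₁, ω₃, ω₄, ω₅}, {ω₁, ω₃, ω₄, ω₆}, {ω₁, ω₃, ω₅, ω₆}, {ω₁, ω₄, ω₅, ω₆}, {ω₂, ω₃, ω₄, ω₅}, {ω₂, ω₃, ω₄, ω₆}, {ω₂, ω₃, ω₅, ω₆}, {ω₂, ω₄, ω₅, ω₆}, {ω₃, ω₄, ω₅, ω₆}, {ω₁, ω₂, ω₃, ω₄, ω₅}, {ω₁, ω₂, ω₃, ω₄, ω₆}, {ω₁, ω₂, ω₃, ω₅, ω₆}, {ω₁, ω₂, ω₄, ω₅, ω₆}, {ω₁, ω₃, ω₄, ω₅, ω₆}, {ω₂, ω₃, ω₄, ω₅, ω₆}, X } (|σ(𝒞)| = 64).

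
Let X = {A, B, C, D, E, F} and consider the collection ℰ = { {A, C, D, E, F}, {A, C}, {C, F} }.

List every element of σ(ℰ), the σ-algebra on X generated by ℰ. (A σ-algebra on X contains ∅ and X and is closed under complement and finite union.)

Start: ℰ ∪ {∅, X} = { {}, {A, C}, {C, F}, {A, C, D, E, F}, X }.
Step 1: +4 →
  {B}  = {A, C, D, E, F}ᶜ
  {A, C, F}  = {A, C} ∪ {C, F}
  {A, B, D, E}  = {C, F}ᶜ
  {B, D, E, F}  = {A, C}ᶜ
  |family| = 9
Step 2. New:
  {A, B, C}  = {B} ∪ {A, C}
  {B, C, F}  = {B} ∪ {C, F}
  {B, D, E}  = {A, C, F}ᶜ
  {A, B, C, F}  = {A, C, F} ∪ {B}
  {A, B, C, D, E}  = {A, B, D, E} ∪ {A, C}
  {A, B, D, E, F}  = {A, B, D, E} ∪ {B, D, E, F}
  {B, C, D, E, F}  = {B, D, E, F} ∪ {C, F}
  |family| = 16
Step 3: +6 →
  {A}  = {B, C, D, E, F}ᶜ
  {C}  = {A, B, D, E, F}ᶜ
  {F}  = {A, B, C, D, E}ᶜ
  {D, E}  = {A, B, C, F}ᶜ
  {A, D, E}  = {B, C, F}ᶜ
  {D, E, F}  = {A, B, C}ᶜ
  |family| = 22
Step 4 adds 9:
  {A, B}  = {B} ∪ {A}
  {A, F}  = {F} ∪ {A}
  {B, C}  = {B} ∪ {C}
  {B, F}  = {B} ∪ {F}
  {C, D, E}  = {D, E} ∪ {C}
  {A, C, D, E}  = {A, D, E} ∪ {C}
  {A, D, E, F}  = {A, D, E} ∪ {F}
  {B, C, D, E}  = {C} ∪ {B, D, E}
  {C, D, E, F}  = {D, E} ∪ {C, F}
  |family| = 31
Step 5: 1 new —
  {A, B, F}  = {C, D, E}ᶜ
  |family| = 32
Step 6: stable.

|σ(ℰ)| = 32.  σ(ℰ) = { {}, {A}, {B}, {C}, {F}, {A, B}, {A, C}, {A, F}, {B, C}, {B, F}, {C, F}, {D, E}, {A, B, C}, {A, B, F}, {A, C, F}, {A, D, E}, {B, C, F}, {B, D, E}, {C, D, E}, {D, E, F}, {A, B, C, F}, {A, B, D, E}, {A, C, D, E}, {A, D, E, F}, {B, C, D, E}, {B, D, E, F}, {C, D, E, F}, {A, B, C, D, E}, {A, B, D, E, F}, {A, C, D, E, F}, {B, C, D, E, F}, X }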